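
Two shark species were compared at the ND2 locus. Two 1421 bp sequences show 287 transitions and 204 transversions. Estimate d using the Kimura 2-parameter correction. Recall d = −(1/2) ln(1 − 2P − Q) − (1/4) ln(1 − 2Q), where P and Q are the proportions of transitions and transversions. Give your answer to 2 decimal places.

P = 287/1421 ≈ 0.20197 and Q = 204/1421 ≈ 0.143561.
Under the Kimura two-parameter model, d = −½ ln(1 − 2P − Q) − ¼ ln(1 − 2Q).
1 − 2P − Q = 0.452499, giving −½ ln(0.452499) = 0.396485.
1 − 2Q = 0.712878, giving −¼ ln(0.712878) = 0.084611.
d = 0.396485 + 0.084611 = 0.481096.

0.48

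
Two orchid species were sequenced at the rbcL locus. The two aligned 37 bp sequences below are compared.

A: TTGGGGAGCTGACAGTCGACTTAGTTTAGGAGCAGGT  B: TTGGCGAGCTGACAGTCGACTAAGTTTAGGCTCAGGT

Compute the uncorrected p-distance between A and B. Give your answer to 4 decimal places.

The sequences differ at 4 of 37 positions (sites 5, 22, 31, 32).
p = 4/37 = 0.108108… ≈ 0.1081 (to 4 d.p.).

0.1081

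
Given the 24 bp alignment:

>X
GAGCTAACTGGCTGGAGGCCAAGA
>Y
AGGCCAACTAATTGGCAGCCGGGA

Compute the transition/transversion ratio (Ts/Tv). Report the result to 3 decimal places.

Transitions are A↔G and C↔T; transversions are all other mismatches.
Transitions: 9. Transversions: 1.
R = 9/1 = 9.000.

9.000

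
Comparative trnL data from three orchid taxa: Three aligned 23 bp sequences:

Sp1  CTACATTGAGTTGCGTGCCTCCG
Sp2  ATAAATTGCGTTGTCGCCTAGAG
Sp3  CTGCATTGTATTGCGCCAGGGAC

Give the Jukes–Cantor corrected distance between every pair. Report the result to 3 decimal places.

Sp1–Sp2: 11/23 sites differ → p ≈ 0.478261, d = −0.75 ln(1 − 0.637681) = 0.761423 ≈ 0.761.
Sp1–Sp3: 11/23 sites differ → p ≈ 0.478261, d = −0.75 ln(1 − 0.637681) = 0.761423 ≈ 0.761.
Sp2–Sp3: 12/23 sites differ → p ≈ 0.521739, d = −0.75 ln(1 − 0.695652) = 0.892188 ≈ 0.892.

d(Sp1,Sp2) = 0.761, d(Sp1,Sp3) = 0.761, d(Sp2,Sp3) = 0.892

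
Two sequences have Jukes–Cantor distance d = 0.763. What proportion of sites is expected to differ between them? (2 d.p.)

p = (3/4)(1 − e^(−4d/3)) = 0.75 × (1 − e^(-1.017333)) = 0.75 × (1 − 0.361558) = 0.478832.

0.48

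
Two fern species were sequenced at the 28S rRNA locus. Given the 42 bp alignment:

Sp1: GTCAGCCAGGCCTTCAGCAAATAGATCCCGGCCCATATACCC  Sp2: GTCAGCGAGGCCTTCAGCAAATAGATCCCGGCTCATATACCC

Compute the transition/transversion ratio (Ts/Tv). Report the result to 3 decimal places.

Transitions are A↔G and C↔T; transversions are all other mismatches.
Transitions: 1. Transversions: 1.
R = 1/1 = 1.000.

1.000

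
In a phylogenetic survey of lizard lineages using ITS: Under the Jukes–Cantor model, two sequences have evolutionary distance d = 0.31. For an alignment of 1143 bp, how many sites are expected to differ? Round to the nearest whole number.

Invert JC69: p = (3/4)(1 − e^(−4d/3)) = 0.75 × (1 − e^(-0.413333)) = 0.75 × (1 − 0.661442) = 0.253919.
Expected differing sites = pL ≈ 0.253919 × 1143 = 290.229417 ≈ 290.

290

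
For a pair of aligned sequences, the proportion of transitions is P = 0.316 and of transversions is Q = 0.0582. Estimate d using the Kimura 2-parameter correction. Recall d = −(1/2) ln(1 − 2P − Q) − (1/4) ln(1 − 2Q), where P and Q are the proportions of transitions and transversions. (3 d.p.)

0.617

Under the Kimura two-parameter model, d = −½ ln(1 − 2P − Q) − ¼ ln(1 − 2Q).
1 − 2P − Q = 0.3098, giving −½ ln(0.3098) = 0.585914.
1 − 2Q = 0.8836, giving −¼ ln(0.8836) = 0.030938.
d = 0.585914 + 0.030938 = 0.616852.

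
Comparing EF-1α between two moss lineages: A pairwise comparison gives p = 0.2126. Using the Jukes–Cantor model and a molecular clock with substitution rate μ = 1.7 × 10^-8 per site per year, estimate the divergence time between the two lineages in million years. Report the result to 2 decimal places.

7.35

d = −(3/4) ln(1 − 4p/3) = −0.75 ln(1 − 0.283467) = −0.75 ln(0.716533)
  = −0.75 × (-0.333331) = 0.249998 substitutions/site.
Under a molecular clock d = 2μt, so t = d/(2μ) = 0.249998 / (2 × 1.7 × 10^-8) = 7.35 million years.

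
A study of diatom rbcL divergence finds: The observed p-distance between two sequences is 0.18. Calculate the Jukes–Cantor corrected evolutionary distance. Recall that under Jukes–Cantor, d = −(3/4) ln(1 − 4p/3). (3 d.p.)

0.206

d = −(3/4) ln(1 − 4p/3) = −0.75 ln(1 − 0.24) = −0.75 ln(0.76)
  = −0.75 × (-0.274437) = 0.205828 substitutions/site.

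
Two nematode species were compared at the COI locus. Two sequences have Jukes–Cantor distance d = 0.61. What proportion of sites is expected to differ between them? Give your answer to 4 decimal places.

0.4175

p = (3/4)(1 − e^(−4d/3)) = 0.75 × (1 − e^(-0.813333)) = 0.75 × (1 − 0.443378) = 0.417467.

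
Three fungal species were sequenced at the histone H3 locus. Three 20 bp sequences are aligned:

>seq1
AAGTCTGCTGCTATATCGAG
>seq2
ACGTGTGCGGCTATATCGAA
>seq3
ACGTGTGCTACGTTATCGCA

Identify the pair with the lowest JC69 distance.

seq1–seq2: 4/20 differ, p = 0.200, d = 0.233.
seq1–seq3: 7/20 differ, p = 0.350, d = 0.471.
seq2–seq3: 5/20 differ, p = 0.250, d = 0.304.
The smallest distance is between seq1 and seq2.

seq1 and seq2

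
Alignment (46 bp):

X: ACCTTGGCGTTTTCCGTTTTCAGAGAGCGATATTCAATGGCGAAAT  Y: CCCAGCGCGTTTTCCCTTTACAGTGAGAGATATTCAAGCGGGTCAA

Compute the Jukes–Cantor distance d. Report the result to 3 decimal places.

0.390

The sequences differ at 14 of 46 sites, so p = 14/46 ≈ 0.304348.
d = −(3/4) ln(1 − 4p/3) = −0.75 ln(1 − 0.405797) = −0.75 ln(0.594203)
  = −0.75 × (-0.520534) = 0.390401 substitutions/site.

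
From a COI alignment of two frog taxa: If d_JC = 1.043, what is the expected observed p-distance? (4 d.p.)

0.5633

p = (3/4)(1 − e^(−4d/3)) = 0.75 × (1 − e^(-1.390667)) = 0.75 × (1 − 0.248909) = 0.563318.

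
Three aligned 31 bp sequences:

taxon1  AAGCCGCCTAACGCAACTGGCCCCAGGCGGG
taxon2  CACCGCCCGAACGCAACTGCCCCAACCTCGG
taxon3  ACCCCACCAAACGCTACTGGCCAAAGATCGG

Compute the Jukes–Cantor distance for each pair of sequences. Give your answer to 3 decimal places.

taxon1–taxon2: 11/31 sites differ → p ≈ 0.354839, d = −0.75 ln(1 − 0.473119) = 0.480585 ≈ 0.481.
taxon1–taxon3: 10/31 sites differ → p ≈ 0.322581, d = −0.75 ln(1 − 0.430108) = 0.421731 ≈ 0.422.
taxon2–taxon3: 10/31 sites differ → p ≈ 0.322581, d = −0.75 ln(1 − 0.430108) = 0.421731 ≈ 0.422.

d(taxon1,taxon2) = 0.481, d(taxon1,taxon3) = 0.422, d(taxon2,taxon3) = 0.422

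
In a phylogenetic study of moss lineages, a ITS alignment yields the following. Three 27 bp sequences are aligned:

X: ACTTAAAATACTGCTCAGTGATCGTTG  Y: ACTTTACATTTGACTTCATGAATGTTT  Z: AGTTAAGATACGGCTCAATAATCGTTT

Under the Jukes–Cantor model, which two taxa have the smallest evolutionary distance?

X and Z

X–Y: 12/27 differ, p = 0.444, d = 0.673.
X–Z: 6/27 differ, p = 0.222, d = 0.264.
Y–Z: 11/27 differ, p = 0.407, d = 0.588.
The smallest distance is between X and Z.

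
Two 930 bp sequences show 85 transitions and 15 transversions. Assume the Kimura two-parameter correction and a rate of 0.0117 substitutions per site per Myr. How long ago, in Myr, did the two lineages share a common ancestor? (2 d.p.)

P = 85/930 ≈ 0.091398 and Q = 15/930 ≈ 0.016129.
Under the Kimura two-parameter model, d = −½ ln(1 − 2P − Q) − ¼ ln(1 − 2Q).
1 − 2P − Q = 0.801075, giving −½ ln(0.801075) = 0.110900.
1 − 2Q = 0.967742, giving −¼ ln(0.967742) = 0.008197.
d = 0.110900 + 0.008197 = 0.119097.
Under a molecular clock d = 2μt, so t = d/(2μ) = 0.119097 / (2 × 0.0117) = 5.09 Myr.

5.09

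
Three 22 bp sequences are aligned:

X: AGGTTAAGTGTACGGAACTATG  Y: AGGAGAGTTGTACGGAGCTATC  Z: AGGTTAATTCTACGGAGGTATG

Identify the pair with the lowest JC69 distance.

X and Z

X–Y: 6/22 differ, p = 0.273, d = 0.339.
X–Z: 4/22 differ, p = 0.182, d = 0.208.
Y–Z: 6/22 differ, p = 0.273, d = 0.339.
The smallest distance is between X and Z.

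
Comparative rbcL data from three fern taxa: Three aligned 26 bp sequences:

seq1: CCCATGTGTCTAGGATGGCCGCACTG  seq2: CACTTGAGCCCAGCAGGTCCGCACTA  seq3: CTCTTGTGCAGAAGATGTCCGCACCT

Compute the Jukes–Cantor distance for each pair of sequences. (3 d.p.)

d(seq1,seq2) = 0.464, d(seq1,seq3) = 0.464, d(seq2,seq3) = 0.464

seq1–seq2: 9/26 sites differ → p ≈ 0.346154, d = −0.75 ln(1 − 0.461539) = 0.464280 ≈ 0.464.
seq1–seq3: 9/26 sites differ → p ≈ 0.346154, d = −0.75 ln(1 − 0.461539) = 0.464280 ≈ 0.464.
seq2–seq3: 9/26 sites differ → p ≈ 0.346154, d = −0.75 ln(1 − 0.461539) = 0.464280 ≈ 0.464.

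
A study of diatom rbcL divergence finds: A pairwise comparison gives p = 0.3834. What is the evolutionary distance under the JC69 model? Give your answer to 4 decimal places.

d = −(3/4) ln(1 − 4p/3) = −0.75 ln(1 − 0.5112) = −0.75 ln(0.4888)
  = −0.75 × (-0.715802) = 0.536852 substitutions/site.

0.5369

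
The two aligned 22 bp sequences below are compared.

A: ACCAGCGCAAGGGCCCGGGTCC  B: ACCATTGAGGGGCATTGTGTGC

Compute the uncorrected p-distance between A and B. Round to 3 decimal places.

The sequences differ at 11 of 22 positions.
p = 11/22 = 0.500.

0.500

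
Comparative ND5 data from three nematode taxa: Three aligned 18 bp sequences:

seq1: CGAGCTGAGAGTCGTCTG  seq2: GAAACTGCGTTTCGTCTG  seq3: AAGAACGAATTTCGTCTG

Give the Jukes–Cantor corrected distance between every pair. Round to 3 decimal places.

d(seq1,seq2) = 0.441, d(seq1,seq3) = 0.824, d(seq2,seq3) = 0.441

seq1–seq2: 6/18 sites differ → p ≈ 0.333333, d = −0.75 ln(1 − 0.444444) = 0.440839 ≈ 0.441.
seq1–seq3: 9/18 sites differ → p = 0.5, d = −0.75 ln(1 − 0.666667) = 0.823960 ≈ 0.824.
seq2–seq3: 6/18 sites differ → p ≈ 0.333333, d = −0.75 ln(1 − 0.444444) = 0.440839 ≈ 0.441.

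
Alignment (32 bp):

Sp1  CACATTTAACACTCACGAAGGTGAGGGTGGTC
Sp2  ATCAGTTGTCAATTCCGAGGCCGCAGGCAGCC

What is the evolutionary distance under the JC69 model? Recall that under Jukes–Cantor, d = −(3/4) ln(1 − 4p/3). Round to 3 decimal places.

0.824

The sequences differ at 16 of 32 sites, so p = 16/32 = 0.5.
d = −(3/4) ln(1 − 4p/3) = −0.75 ln(1 − 0.666667) = −0.75 ln(0.333333)
  = −0.75 × (-1.098613) = 0.823960 substitutions/site.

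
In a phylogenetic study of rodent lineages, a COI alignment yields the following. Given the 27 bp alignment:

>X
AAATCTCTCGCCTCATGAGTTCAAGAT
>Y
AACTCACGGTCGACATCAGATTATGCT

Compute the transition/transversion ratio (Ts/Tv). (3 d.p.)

Transitions are A↔G and C↔T; transversions are all other mismatches.
Transitions: 1. Transversions: 11.
R = 1/11 = 0.090909… ≈ 0.091 (to 3 d.p.).

0.091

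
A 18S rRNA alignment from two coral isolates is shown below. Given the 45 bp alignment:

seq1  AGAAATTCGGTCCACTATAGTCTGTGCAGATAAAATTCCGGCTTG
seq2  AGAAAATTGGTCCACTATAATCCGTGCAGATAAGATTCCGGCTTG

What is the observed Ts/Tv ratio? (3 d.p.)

4.000

Transitions are A↔G and C↔T; transversions are all other mismatches.
Transitions: 4. Transversions: 1.
R = 4/1 = 4.000.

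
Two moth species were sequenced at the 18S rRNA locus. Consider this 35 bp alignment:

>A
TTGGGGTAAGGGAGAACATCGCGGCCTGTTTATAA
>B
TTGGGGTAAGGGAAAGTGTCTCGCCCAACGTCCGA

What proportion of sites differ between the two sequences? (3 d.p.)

0.371

The sequences differ at 13 of 35 positions.
p = 13/35 = 0.371428… ≈ 0.371 (to 3 d.p.).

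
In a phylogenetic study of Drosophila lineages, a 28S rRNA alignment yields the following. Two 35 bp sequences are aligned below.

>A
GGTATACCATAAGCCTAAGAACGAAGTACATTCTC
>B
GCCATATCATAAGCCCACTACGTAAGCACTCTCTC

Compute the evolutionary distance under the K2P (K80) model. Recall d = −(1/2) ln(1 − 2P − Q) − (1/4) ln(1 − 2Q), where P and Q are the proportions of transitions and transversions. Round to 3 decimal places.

Of 35 sites, 5 differences are transitions and 7 are transversions, so P = 5/35 ≈ 0.142857 and Q = 7/35 = 0.2.
Under the Kimura two-parameter model, d = −½ ln(1 − 2P − Q) − ¼ ln(1 − 2Q).
1 − 2P − Q = 0.514286, giving −½ ln(0.514286) = 0.332488.
1 − 2Q = 0.6, giving −¼ ln(0.6) = 0.127706.
d = 0.332488 + 0.127706 = 0.460194.

0.460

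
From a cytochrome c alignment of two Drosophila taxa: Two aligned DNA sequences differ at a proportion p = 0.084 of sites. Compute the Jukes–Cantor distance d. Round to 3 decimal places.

d = −(3/4) ln(1 − 4p/3) = −0.75 ln(1 − 0.112) = −0.75 ln(0.888)
  = −0.75 × (-0.118784) = 0.089088 substitutions/site.

0.089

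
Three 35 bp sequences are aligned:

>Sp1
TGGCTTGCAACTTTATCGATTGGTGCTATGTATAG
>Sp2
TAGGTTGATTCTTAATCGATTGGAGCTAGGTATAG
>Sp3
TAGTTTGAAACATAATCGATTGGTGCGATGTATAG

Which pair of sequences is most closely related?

Sp1 and Sp3

Sp1–Sp2: 8/35 differ, p = 0.229, d = 0.273.
Sp1–Sp3: 6/35 differ, p = 0.171, d = 0.195.
Sp2–Sp3: 7/35 differ, p = 0.200, d = 0.233.
The smallest distance is between Sp1 and Sp3.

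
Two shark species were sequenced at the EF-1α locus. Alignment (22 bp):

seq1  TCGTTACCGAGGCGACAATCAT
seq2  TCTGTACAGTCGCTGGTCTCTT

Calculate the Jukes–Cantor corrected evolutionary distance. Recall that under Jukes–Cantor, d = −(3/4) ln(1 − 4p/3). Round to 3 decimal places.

The sequences differ at 11 of 22 sites, so p = 11/22 = 0.5.
d = −(3/4) ln(1 − 4p/3) = −0.75 ln(1 − 0.666667) = −0.75 ln(0.333333)
  = −0.75 × (-1.098613) = 0.823960 substitutions/site.

0.824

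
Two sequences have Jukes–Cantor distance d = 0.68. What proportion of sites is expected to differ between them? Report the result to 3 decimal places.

p = (3/4)(1 − e^(−4d/3)) = 0.75 × (1 − e^(-0.906667)) = 0.75 × (1 − 0.403868) = 0.447099.

0.447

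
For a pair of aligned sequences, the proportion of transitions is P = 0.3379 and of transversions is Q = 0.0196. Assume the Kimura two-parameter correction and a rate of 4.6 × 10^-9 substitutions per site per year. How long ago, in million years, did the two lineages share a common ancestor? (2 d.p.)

Under the Kimura two-parameter model, d = −½ ln(1 − 2P − Q) − ¼ ln(1 − 2Q).
1 − 2P − Q = 0.3046, giving −½ ln(0.3046) = 0.594378.
1 − 2Q = 0.9608, giving −¼ ln(0.9608) = 0.009997.
d = 0.594378 + 0.009997 = 0.604375.
Under a molecular clock d = 2μt, so t = d/(2μ) = 0.604375 / (2 × 4.6 × 10^-9) = 65.69 million years.

65.69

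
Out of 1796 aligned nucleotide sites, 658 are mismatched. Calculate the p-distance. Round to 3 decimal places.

0.366

p = 658/1796 = 0.366369… ≈ 0.366 (to 3 d.p.).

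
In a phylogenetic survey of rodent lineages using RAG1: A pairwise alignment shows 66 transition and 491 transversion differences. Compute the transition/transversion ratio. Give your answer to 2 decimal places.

0.13

R = 66/491 = 0.134419… ≈ 0.13 (to 2 d.p.).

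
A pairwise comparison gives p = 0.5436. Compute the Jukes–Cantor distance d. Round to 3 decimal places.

d = −(3/4) ln(1 − 4p/3) = −0.75 ln(1 − 0.7248) = −0.75 ln(0.2752)
  = −0.75 × (-1.290257) = 0.967693 substitutions/site.

0.968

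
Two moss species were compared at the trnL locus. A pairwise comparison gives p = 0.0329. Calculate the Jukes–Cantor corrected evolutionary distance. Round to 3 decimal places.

d = −(3/4) ln(1 − 4p/3) = −0.75 ln(1 − 0.043867) = −0.75 ln(0.956133)
  = −0.75 × (-0.044858) = 0.033644 substitutions/site.

0.034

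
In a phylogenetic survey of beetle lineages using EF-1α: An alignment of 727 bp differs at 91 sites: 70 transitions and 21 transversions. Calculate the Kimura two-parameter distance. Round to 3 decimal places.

P = 70/727 ≈ 0.096286 and Q = 21/727 ≈ 0.028886.
Under the Kimura two-parameter model, d = −½ ln(1 − 2P − Q) − ¼ ln(1 − 2Q).
1 − 2P − Q = 0.778542, giving −½ ln(0.778542) = 0.125166.
1 − 2Q = 0.942228, giving −¼ ln(0.942228) = 0.014877.
d = 0.125166 + 0.014877 = 0.140043.

0.140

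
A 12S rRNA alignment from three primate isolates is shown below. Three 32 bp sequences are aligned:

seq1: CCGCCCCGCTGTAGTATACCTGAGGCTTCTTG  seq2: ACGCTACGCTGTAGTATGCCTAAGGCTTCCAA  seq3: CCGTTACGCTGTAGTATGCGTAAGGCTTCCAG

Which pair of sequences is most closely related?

seq2 and seq3

seq1–seq2: 8/32 differ, p = 0.250, d = 0.304.
seq1–seq3: 8/32 differ, p = 0.250, d = 0.304.
seq2–seq3: 4/32 differ, p = 0.125, d = 0.137.
The smallest distance is between seq2 and seq3.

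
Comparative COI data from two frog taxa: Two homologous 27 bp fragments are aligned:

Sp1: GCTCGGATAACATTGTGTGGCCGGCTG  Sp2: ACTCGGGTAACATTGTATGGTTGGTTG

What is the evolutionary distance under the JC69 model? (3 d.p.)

The sequences differ at 6 of 27 sites (1, 7, 17, 21, 22, 25), so p = 6/27 ≈ 0.222222.
d = −(3/4) ln(1 − 4p/3) = −0.75 ln(1 − 0.296296) = −0.75 ln(0.703704)
  = −0.75 × (-0.351397) = 0.263548 substitutions/site.

0.264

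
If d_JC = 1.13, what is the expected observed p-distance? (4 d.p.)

p = (3/4)(1 − e^(−4d/3)) = 0.75 × (1 − e^(-1.506667)) = 0.75 × (1 − 0.221647) = 0.583765.

0.5838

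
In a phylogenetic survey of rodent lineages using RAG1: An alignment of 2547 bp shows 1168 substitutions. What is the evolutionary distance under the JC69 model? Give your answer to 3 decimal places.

0.709

p = 1168/2547 ≈ 0.458579.
d = −(3/4) ln(1 − 4p/3) = −0.75 ln(1 − 0.611439) = −0.75 ln(0.388561)
  = −0.75 × (-0.945305) = 0.708979 substitutions/site.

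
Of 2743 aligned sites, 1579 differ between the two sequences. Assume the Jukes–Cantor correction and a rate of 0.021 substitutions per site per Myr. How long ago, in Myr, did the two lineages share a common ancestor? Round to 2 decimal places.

p = 1579/2743 ≈ 0.575647.
d = −(3/4) ln(1 − 4p/3) = −0.75 ln(1 − 0.767529) = −0.75 ln(0.232471)
  = −0.75 × (-1.458990) = 1.094243 substitutions/site.
Under a molecular clock d = 2μt, so t = d/(2μ) = 1.094243 / (2 × 0.021) = 26.05 Myr.

26.05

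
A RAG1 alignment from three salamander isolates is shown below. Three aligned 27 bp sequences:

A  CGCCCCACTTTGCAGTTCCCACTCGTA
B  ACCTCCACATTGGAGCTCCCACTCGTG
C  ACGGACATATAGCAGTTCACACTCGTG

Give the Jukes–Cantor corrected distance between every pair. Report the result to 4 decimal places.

d(A,B) = 0.3181, d(A,C) = 0.5107, d(B,C) = 0.3770

A–B: 7/27 sites differ → p ≈ 0.259259, d = −0.75 ln(1 − 0.345679) = 0.318118 ≈ 0.3181.
A–C: 10/27 sites differ → p ≈ 0.37037, d = −0.75 ln(1 − 0.493827) = 0.510658 ≈ 0.5107.
B–C: 8/27 sites differ → p ≈ 0.296296, d = −0.75 ln(1 − 0.395061) = 0.376971 ≈ 0.3770.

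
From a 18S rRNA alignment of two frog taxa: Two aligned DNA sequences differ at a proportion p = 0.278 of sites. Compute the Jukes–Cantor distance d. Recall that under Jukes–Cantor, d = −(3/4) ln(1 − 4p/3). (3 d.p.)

d = −(3/4) ln(1 − 4p/3) = −0.75 ln(1 − 0.370667) = −0.75 ln(0.629333)
  = −0.75 × (-0.463095) = 0.347321 substitutions/site.

0.347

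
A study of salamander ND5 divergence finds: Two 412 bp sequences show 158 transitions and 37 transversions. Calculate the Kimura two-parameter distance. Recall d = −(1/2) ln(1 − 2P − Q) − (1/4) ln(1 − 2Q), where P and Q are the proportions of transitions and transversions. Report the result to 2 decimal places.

P = 158/412 ≈ 0.383495 and Q = 37/412 ≈ 0.089806.
Under the Kimura two-parameter model, d = −½ ln(1 − 2P − Q) − ¼ ln(1 − 2Q).
1 − 2P − Q = 0.143204, giving −½ ln(0.143204) = 0.971743.
1 − 2Q = 0.820388, giving −¼ ln(0.820388) = 0.049494.
d = 0.971743 + 0.049494 = 1.021237.

1.02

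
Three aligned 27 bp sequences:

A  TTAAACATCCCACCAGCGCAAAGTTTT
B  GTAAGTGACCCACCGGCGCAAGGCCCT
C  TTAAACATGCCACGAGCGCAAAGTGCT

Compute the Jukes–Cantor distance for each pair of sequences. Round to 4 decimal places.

d(A,B) = 0.5107, d(A,C) = 0.1650, d(B,C) = 0.5876

A–B: 10/27 sites differ → p ≈ 0.37037, d = −0.75 ln(1 − 0.493827) = 0.510658 ≈ 0.5107.
A–C: 4/27 sites differ → p ≈ 0.148148, d = −0.75 ln(1 − 0.197531) = 0.165047 ≈ 0.1650.
B–C: 11/27 sites differ → p ≈ 0.407407, d = −0.75 ln(1 − 0.543209) = 0.587647 ≈ 0.5876.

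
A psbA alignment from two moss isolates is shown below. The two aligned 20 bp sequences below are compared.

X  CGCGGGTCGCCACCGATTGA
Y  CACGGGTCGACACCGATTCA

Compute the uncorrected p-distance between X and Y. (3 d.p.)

The sequences differ at 3 of 20 positions (sites 2, 10, 19).
p = 3/20 = 0.150.

0.150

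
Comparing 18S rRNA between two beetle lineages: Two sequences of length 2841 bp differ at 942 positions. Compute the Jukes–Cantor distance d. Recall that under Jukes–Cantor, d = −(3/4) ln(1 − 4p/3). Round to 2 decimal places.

p = 942/2841 ≈ 0.331573.
d = −(3/4) ln(1 − 4p/3) = −0.75 ln(1 − 0.442097) = −0.75 ln(0.557903)
  = −0.75 × (-0.583570) = 0.437678 substitutions/site.

0.44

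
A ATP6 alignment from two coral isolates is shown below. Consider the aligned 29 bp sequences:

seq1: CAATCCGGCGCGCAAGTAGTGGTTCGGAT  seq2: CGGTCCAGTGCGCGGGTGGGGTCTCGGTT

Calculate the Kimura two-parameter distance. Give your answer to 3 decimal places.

Of 29 sites, 8 differences are transitions and 3 are transversions, so P = 8/29 ≈ 0.275862 and Q = 3/29 ≈ 0.103448.
Under the Kimura two-parameter model, d = −½ ln(1 − 2P − Q) − ¼ ln(1 − 2Q).
1 − 2P − Q = 0.344828, giving −½ ln(0.344828) = 0.532355.
1 − 2Q = 0.793104, giving −¼ ln(0.793104) = 0.057950.
d = 0.532355 + 0.057950 = 0.590305.

0.590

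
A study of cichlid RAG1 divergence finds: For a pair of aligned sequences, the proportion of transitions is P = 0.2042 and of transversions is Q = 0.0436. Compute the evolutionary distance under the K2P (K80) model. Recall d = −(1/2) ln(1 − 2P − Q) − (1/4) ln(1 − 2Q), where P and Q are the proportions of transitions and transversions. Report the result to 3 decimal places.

Under the Kimura two-parameter model, d = −½ ln(1 − 2P − Q) − ¼ ln(1 − 2Q).
1 − 2P − Q = 0.548, giving −½ ln(0.548) = 0.300740.
1 − 2Q = 0.9128, giving −¼ ln(0.9128) = 0.022810.
d = 0.300740 + 0.022810 = 0.323550.

0.324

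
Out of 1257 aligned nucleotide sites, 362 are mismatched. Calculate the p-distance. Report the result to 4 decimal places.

0.2880

p = 362/1257 = 0.287987… ≈ 0.2880 (to 4 d.p.).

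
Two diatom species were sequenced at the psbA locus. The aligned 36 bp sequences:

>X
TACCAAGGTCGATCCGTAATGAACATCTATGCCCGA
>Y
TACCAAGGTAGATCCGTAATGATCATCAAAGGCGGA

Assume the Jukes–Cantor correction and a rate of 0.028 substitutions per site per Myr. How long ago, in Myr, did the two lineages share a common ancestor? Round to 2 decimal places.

The sequences differ at 6 of 36 sites (10, 23, 28, 30, 32, 34), so p = 6/36 ≈ 0.166667.
d = −(3/4) ln(1 − 4p/3) = −0.75 ln(1 − 0.222223) = −0.75 ln(0.777777)
  = −0.75 × (-0.251315) = 0.188486 substitutions/site.
Under a molecular clock d = 2μt, so t = d/(2μ) = 0.188486 / (2 × 0.028) = 3.37 Myr.

3.37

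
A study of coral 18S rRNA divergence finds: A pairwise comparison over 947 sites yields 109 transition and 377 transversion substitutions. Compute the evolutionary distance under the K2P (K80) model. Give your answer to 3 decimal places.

0.892

P = 109/947 ≈ 0.1151 and Q = 377/947 ≈ 0.398099.
Under the Kimura two-parameter model, d = −½ ln(1 − 2P − Q) − ¼ ln(1 − 2Q).
1 − 2P − Q = 0.371701, giving −½ ln(0.371701) = 0.494833.
1 − 2Q = 0.203802, giving −¼ ln(0.203802) = 0.397652.
d = 0.494833 + 0.397652 = 0.892485.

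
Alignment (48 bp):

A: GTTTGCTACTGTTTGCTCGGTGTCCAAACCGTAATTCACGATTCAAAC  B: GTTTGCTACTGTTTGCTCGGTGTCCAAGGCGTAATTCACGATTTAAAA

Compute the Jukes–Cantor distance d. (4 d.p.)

The sequences differ at 4 of 48 sites (28, 29, 44, 48), so p = 4/48 ≈ 0.083333.
d = −(3/4) ln(1 − 4p/3) = −0.75 ln(1 − 0.111111) = −0.75 ln(0.888889)
  = −0.75 × (-0.117783) = 0.088337 substitutions/site.

0.0883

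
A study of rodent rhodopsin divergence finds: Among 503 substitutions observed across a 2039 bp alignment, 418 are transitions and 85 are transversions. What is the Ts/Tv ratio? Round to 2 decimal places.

R = 418/85 = 4.917647… ≈ 4.92 (to 2 d.p.).

4.92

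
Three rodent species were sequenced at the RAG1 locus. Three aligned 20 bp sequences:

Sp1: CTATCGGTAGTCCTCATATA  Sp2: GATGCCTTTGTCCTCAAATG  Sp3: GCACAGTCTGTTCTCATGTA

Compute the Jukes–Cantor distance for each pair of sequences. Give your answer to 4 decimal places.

Sp1–Sp2: 9/20 sites differ → p = 0.45, d = −0.75 ln(1 − 0.6) = 0.687218 ≈ 0.6872.
Sp1–Sp3: 9/20 sites differ → p = 0.45, d = −0.75 ln(1 − 0.6) = 0.687218 ≈ 0.6872.
Sp2–Sp3: 10/20 sites differ → p = 0.5, d = −0.75 ln(1 − 0.666667) = 0.823960 ≈ 0.8240.

d(Sp1,Sp2) = 0.6872, d(Sp1,Sp3) = 0.6872, d(Sp2,Sp3) = 0.8240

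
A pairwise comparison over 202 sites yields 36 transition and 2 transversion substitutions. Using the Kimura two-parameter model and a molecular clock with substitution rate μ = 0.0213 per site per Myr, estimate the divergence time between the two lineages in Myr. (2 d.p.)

5.47

P = 36/202 ≈ 0.178218 and Q = 2/202 ≈ 0.009901.
Under the Kimura two-parameter model, d = −½ ln(1 − 2P − Q) − ¼ ln(1 − 2Q).
1 − 2P − Q = 0.633663, giving −½ ln(0.633663) = 0.228119.
1 − 2Q = 0.980198, giving −¼ ln(0.980198) = 0.005000.
d = 0.228119 + 0.005000 = 0.233119.
Under a molecular clock d = 2μt, so t = d/(2μ) = 0.233119 / (2 × 0.0213) = 5.47 Myr.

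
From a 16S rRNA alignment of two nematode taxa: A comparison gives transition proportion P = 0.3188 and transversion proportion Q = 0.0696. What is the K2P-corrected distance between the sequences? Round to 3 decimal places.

0.652

Under the Kimura two-parameter model, d = −½ ln(1 − 2P − Q) − ¼ ln(1 − 2Q).
1 − 2P − Q = 0.2928, giving −½ ln(0.2928) = 0.614133.
1 − 2Q = 0.8608, giving −¼ ln(0.8608) = 0.037473.
d = 0.614133 + 0.037473 = 0.651606.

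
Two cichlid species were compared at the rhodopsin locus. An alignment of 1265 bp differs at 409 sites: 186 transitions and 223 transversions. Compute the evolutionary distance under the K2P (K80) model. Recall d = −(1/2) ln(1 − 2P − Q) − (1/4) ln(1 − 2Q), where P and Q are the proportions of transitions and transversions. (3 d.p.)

P = 186/1265 ≈ 0.147036 and Q = 223/1265 ≈ 0.176285.
Under the Kimura two-parameter model, d = −½ ln(1 − 2P − Q) − ¼ ln(1 − 2Q).
1 − 2P − Q = 0.529643, giving −½ ln(0.529643) = 0.317776.
1 − 2Q = 0.64743, giving −¼ ln(0.64743) = 0.108686.
d = 0.317776 + 0.108686 = 0.426462.

0.426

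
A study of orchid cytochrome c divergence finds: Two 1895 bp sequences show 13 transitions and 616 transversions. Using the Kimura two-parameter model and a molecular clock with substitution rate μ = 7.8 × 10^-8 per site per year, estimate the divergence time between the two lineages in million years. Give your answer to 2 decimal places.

P = 13/1895 ≈ 0.00686 and Q = 616/1895 ≈ 0.325066.
Under the Kimura two-parameter model, d = −½ ln(1 − 2P − Q) − ¼ ln(1 − 2Q).
1 − 2P − Q = 0.661214, giving −½ ln(0.661214) = 0.206839.
1 − 2Q = 0.349868, giving −¼ ln(0.349868) = 0.262550.
d = 0.206839 + 0.262550 = 0.469389.
Under a molecular clock d = 2μt, so t = d/(2μ) = 0.469389 / (2 × 7.8 × 10^-8) = 3.01 million years.

3.01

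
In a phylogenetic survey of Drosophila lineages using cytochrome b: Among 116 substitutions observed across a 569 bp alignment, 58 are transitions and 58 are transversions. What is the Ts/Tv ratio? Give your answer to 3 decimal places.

1.000

R = 58/58 = 1.000.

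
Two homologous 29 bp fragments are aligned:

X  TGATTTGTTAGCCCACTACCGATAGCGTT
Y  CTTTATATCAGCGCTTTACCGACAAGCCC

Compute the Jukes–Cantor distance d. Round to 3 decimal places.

0.878

The sequences differ at 15 of 29 sites, so p = 15/29 ≈ 0.517241.
d = −(3/4) ln(1 − 4p/3) = −0.75 ln(1 − 0.689655) = −0.75 ln(0.310345)
  = −0.75 × (-1.170071) = 0.877553 substitutions/site.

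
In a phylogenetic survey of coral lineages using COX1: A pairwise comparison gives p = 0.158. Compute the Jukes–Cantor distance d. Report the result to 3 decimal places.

0.177

d = −(3/4) ln(1 − 4p/3) = −0.75 ln(1 − 0.210667) = −0.75 ln(0.789333)
  = −0.75 × (-0.236567) = 0.177425 substitutions/site.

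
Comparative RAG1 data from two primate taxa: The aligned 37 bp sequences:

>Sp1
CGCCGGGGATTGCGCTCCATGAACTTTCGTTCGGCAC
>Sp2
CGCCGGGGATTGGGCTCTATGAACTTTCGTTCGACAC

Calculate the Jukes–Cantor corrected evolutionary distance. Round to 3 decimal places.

The sequences differ at 3 of 37 sites (13, 18, 34), so p = 3/37 ≈ 0.081081.
d = −(3/4) ln(1 − 4p/3) = −0.75 ln(1 − 0.108108) = −0.75 ln(0.891892)
  = −0.75 × (-0.114410) = 0.085808 substitutions/site.

0.086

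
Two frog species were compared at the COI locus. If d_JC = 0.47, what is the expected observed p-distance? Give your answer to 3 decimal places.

0.349

p = (3/4)(1 − e^(−4d/3)) = 0.75 × (1 − e^(-0.626667)) = 0.75 × (1 − 0.534370) = 0.349223.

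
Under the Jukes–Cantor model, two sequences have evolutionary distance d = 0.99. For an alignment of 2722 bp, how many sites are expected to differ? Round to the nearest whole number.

Invert JC69: p = (3/4)(1 − e^(−4d/3)) = 0.75 × (1 − e^(-1.32)) = 0.75 × (1 − 0.267135) = 0.549649.
Expected differing sites = pL ≈ 0.549649 × 2722 = 1496.144578 ≈ 1496.

1496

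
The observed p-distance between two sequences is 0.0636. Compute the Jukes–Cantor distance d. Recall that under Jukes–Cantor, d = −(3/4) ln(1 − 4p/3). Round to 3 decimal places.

d = −(3/4) ln(1 − 4p/3) = −0.75 ln(1 − 0.0848) = −0.75 ln(0.9152)
  = −0.75 × (-0.088613) = 0.066460 substitutions/site.

0.066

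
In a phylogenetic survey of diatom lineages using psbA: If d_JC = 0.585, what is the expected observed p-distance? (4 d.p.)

p = (3/4)(1 − e^(−4d/3)) = 0.75 × (1 − e^(-0.78)) = 0.75 × (1 − 0.458406) = 0.406196.

0.4062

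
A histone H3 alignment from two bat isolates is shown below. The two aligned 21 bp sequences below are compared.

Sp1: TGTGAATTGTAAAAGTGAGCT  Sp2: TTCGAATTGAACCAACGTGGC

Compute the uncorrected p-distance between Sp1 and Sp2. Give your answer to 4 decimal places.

0.4762

The sequences differ at 10 of 21 positions (sites 2, 3, 10, 12, 13, 15, 16, 18, 20, 21).
p = 10/21 = 0.476190… ≈ 0.4762 (to 4 d.p.).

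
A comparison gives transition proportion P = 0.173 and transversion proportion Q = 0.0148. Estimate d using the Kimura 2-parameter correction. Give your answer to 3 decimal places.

0.231

Under the Kimura two-parameter model, d = −½ ln(1 − 2P − Q) − ¼ ln(1 − 2Q).
1 − 2P − Q = 0.6392, giving −½ ln(0.6392) = 0.223769.
1 − 2Q = 0.9704, giving −¼ ln(0.9704) = 0.007512.
d = 0.223769 + 0.007512 = 0.231281.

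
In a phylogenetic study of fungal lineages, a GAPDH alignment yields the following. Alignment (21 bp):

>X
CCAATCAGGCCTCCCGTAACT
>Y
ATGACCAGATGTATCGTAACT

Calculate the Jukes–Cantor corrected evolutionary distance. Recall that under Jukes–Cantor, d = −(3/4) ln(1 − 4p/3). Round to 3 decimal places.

The sequences differ at 9 of 21 sites (1, 2, 3, 5, 9, 10, 11, 13, 14), so p = 9/21 ≈ 0.428571.
d = −(3/4) ln(1 − 4p/3) = −0.75 ln(1 − 0.571428) = −0.75 ln(0.428572)
  = −0.75 × (-0.847297) = 0.635473 substitutions/site.

0.635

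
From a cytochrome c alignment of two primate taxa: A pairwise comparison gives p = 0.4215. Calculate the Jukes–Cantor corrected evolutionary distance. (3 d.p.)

0.619

d = −(3/4) ln(1 − 4p/3) = −0.75 ln(1 − 0.562) = −0.75 ln(0.438)
  = −0.75 × (-0.825536) = 0.619152 substitutions/site.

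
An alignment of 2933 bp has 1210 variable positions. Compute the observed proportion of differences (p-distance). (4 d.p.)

0.4125

p = 1210/2933 = 0.412546… ≈ 0.4125 (to 4 d.p.).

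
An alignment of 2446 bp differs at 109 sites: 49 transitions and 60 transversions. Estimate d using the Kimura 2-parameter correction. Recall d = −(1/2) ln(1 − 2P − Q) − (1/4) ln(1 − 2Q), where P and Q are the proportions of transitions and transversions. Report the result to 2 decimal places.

P = 49/2446 ≈ 0.020033 and Q = 60/2446 ≈ 0.02453.
Under the Kimura two-parameter model, d = −½ ln(1 − 2P − Q) − ¼ ln(1 − 2Q).
1 − 2P − Q = 0.935404, giving −½ ln(0.935404) = 0.033388.
1 − 2Q = 0.95094, giving −¼ ln(0.95094) = 0.012576.
d = 0.033388 + 0.012576 = 0.045964.

0.05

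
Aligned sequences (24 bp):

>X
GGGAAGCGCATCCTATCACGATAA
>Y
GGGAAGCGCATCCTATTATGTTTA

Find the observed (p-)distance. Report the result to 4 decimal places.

The sequences differ at 4 of 24 positions (sites 17, 19, 21, 23).
p = 4/24 = 0.166666… ≈ 0.1667 (to 4 d.p.).

0.1667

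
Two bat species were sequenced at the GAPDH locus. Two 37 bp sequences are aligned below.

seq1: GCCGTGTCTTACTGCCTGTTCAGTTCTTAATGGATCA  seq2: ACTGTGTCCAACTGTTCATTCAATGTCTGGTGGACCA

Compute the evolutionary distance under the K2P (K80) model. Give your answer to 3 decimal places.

0.735

Of 37 sites, 13 differences are transitions and 2 are transversions, so P = 13/37 ≈ 0.351351 and Q = 2/37 ≈ 0.054054.
Under the Kimura two-parameter model, d = −½ ln(1 − 2P − Q) − ¼ ln(1 − 2Q).
1 − 2P − Q = 0.243244, giving −½ ln(0.243244) = 0.706845.
1 − 2Q = 0.891892, giving −¼ ln(0.891892) = 0.028603.
d = 0.706845 + 0.028603 = 0.735448.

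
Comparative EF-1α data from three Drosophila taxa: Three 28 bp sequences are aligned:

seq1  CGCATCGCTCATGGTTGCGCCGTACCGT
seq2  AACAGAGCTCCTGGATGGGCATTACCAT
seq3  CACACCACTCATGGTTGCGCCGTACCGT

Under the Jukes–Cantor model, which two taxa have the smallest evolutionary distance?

seq1–seq2: 10/28 differ, p = 0.357, d = 0.485.
seq1–seq3: 3/28 differ, p = 0.107, d = 0.116.
seq2–seq3: 10/28 differ, p = 0.357, d = 0.485.
The smallest distance is between seq1 and seq3.

seq1 and seq3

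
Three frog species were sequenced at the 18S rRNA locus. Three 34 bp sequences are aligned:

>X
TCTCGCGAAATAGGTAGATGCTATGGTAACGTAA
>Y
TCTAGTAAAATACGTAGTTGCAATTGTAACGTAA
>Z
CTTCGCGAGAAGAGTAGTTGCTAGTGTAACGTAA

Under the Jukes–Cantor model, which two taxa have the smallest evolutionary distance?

X and Y

X–Y: 7/34 differ, p = 0.206, d = 0.241.
X–Z: 9/34 differ, p = 0.265, d = 0.326.
Y–Z: 11/34 differ, p = 0.324, d = 0.423.
The smallest distance is between X and Y.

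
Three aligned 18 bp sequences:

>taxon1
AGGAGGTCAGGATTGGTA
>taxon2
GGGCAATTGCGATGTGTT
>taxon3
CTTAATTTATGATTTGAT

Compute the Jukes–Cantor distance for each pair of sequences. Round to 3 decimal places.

d(taxon1,taxon2) = 1.012, d(taxon1,taxon3) = 1.012, d(taxon2,taxon3) = 0.824

taxon1–taxon2: 10/18 sites differ → p ≈ 0.555556, d = −0.75 ln(1 − 0.740741) = 1.012446 ≈ 1.012.
taxon1–taxon3: 10/18 sites differ → p ≈ 0.555556, d = −0.75 ln(1 − 0.740741) = 1.012446 ≈ 1.012.
taxon2–taxon3: 9/18 sites differ → p = 0.5, d = −0.75 ln(1 − 0.666667) = 0.823960 ≈ 0.824.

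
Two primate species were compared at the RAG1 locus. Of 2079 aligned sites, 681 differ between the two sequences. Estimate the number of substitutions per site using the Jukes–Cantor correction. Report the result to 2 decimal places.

p = 681/2079 ≈ 0.327561.
d = −(3/4) ln(1 − 4p/3) = −0.75 ln(1 − 0.436748) = −0.75 ln(0.563252)
  = −0.75 × (-0.574028) = 0.430521 substitutions/site.

0.43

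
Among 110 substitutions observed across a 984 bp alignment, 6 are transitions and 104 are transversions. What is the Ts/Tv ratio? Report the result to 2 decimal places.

R = 6/104 = 0.057692… ≈ 0.06 (to 2 d.p.).

0.06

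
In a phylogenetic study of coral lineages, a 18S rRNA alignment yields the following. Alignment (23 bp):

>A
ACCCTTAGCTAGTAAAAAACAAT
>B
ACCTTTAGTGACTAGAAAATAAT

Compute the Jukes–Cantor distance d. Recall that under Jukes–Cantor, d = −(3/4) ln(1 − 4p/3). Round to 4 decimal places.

0.3206

The sequences differ at 6 of 23 sites (4, 9, 10, 12, 15, 20), so p = 6/23 ≈ 0.26087.
d = −(3/4) ln(1 − 4p/3) = −0.75 ln(1 − 0.347827) = −0.75 ln(0.652173)
  = −0.75 × (-0.427445) = 0.320584 substitutions/site.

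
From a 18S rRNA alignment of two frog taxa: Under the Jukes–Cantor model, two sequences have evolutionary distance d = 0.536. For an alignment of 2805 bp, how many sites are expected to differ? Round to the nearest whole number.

Invert JC69: p = (3/4)(1 − e^(−4d/3)) = 0.75 × (1 − e^(-0.714667)) = 0.75 × (1 − 0.489355) = 0.382984.
Expected differing sites = pL ≈ 0.382984 × 2805 = 1074.27012 ≈ 1074.

1074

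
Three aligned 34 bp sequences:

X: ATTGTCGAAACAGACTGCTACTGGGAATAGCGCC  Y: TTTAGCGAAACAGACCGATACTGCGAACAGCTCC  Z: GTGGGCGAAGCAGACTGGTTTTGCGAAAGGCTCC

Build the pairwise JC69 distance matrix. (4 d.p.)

X–Y: 8/34 sites differ → p ≈ 0.235294, d = −0.75 ln(1 − 0.313725) = 0.282358 ≈ 0.2824.
X–Z: 11/34 sites differ → p ≈ 0.323529, d = −0.75 ln(1 − 0.431372) = 0.423397 ≈ 0.4234.
Y–Z: 10/34 sites differ → p ≈ 0.294118, d = −0.75 ln(1 − 0.392157) = 0.373379 ≈ 0.3734.

d(X,Y) = 0.2824, d(X,Z) = 0.4234, d(Y,Z) = 0.3734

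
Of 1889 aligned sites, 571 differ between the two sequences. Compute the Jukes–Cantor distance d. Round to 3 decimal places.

0.387

p = 571/1889 ≈ 0.302276.
d = −(3/4) ln(1 − 4p/3) = −0.75 ln(1 − 0.403035) = −0.75 ln(0.596965)
  = −0.75 × (-0.515897) = 0.386923 substitutions/site.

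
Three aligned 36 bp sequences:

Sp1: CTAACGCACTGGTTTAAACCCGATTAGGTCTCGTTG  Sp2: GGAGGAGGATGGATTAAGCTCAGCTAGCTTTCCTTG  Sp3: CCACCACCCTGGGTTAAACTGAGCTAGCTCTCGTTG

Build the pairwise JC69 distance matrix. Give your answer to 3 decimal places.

d(Sp1,Sp2) = 0.745, d(Sp1,Sp3) = 0.392, d(Sp2,Sp3) = 0.441

Sp1–Sp2: 17/36 sites differ → p ≈ 0.472222, d = −0.75 ln(1 − 0.629629) = 0.744938 ≈ 0.745.
Sp1–Sp3: 11/36 sites differ → p ≈ 0.305556, d = −0.75 ln(1 − 0.407408) = 0.392437 ≈ 0.392.
Sp2–Sp3: 12/36 sites differ → p ≈ 0.333333, d = −0.75 ln(1 − 0.444444) = 0.440839 ≈ 0.441.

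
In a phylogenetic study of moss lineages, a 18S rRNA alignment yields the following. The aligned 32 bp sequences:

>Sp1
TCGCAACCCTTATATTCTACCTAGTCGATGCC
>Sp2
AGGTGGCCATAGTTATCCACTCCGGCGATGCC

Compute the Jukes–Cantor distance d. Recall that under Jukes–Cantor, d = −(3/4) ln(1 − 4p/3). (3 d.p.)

0.736

The sequences differ at 15 of 32 sites, so p = 15/32 = 0.46875.
d = −(3/4) ln(1 − 4p/3) = −0.75 ln(1 − 0.625) = −0.75 ln(0.375)
  = −0.75 × (-0.980829) = 0.735622 substitutions/site.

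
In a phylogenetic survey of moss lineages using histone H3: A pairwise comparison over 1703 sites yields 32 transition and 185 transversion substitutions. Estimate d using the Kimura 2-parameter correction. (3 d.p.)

0.140

P = 32/1703 ≈ 0.01879 and Q = 185/1703 ≈ 0.108632.
Under the Kimura two-parameter model, d = −½ ln(1 − 2P − Q) − ¼ ln(1 − 2Q).
1 − 2P − Q = 0.853788, giving −½ ln(0.853788) = 0.079036.
1 − 2Q = 0.782736, giving −¼ ln(0.782736) = 0.061240.
d = 0.079036 + 0.061240 = 0.140276.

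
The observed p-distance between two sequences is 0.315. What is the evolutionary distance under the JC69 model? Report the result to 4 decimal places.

d = −(3/4) ln(1 − 4p/3) = −0.75 ln(1 − 0.42) = −0.75 ln(0.58)
  = −0.75 × (-0.544727) = 0.408545 substitutions/site.

0.4085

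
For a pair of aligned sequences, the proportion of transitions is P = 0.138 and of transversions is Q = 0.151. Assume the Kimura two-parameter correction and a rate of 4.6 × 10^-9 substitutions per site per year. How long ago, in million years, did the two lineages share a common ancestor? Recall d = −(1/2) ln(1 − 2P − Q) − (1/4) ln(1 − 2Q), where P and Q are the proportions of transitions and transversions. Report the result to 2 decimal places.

40.03

Under the Kimura two-parameter model, d = −½ ln(1 − 2P − Q) − ¼ ln(1 − 2Q).
1 − 2P − Q = 0.573, giving −½ ln(0.573) = 0.278435.
1 − 2Q = 0.698, giving −¼ ln(0.698) = 0.089884.
d = 0.278435 + 0.089884 = 0.368319.
Under a molecular clock d = 2μt, so t = d/(2μ) = 0.368319 / (2 × 4.6 × 10^-9) = 40.03 million years.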